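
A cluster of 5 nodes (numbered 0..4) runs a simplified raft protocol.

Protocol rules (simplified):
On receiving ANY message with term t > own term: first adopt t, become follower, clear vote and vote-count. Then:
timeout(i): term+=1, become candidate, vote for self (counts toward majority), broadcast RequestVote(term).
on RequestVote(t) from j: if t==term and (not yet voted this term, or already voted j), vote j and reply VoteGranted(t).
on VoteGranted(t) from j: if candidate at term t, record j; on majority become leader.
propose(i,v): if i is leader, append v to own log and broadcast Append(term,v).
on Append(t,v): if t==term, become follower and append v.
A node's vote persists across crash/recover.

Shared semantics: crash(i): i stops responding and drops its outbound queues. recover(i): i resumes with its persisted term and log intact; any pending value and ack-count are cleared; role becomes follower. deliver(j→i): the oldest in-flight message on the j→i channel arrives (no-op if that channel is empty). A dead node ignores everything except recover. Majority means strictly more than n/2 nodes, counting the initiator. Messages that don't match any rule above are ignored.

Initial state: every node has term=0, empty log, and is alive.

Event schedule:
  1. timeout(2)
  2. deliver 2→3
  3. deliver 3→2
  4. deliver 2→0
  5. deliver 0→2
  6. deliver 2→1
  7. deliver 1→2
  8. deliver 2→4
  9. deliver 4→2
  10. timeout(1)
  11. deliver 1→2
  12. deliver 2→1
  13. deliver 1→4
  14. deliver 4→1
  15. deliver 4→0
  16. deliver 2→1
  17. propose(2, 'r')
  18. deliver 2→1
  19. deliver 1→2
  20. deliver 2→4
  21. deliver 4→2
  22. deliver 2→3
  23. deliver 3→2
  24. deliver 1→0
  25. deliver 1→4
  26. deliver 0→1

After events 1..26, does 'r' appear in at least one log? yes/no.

e1 timeout(2): 2[cand,t=1,-]
e2 deliver 2→3: 3[foll,t=1,-]
e3 deliver 3→2: ·
e4 deliver 2→0: 0[foll,t=1,-]
e5 deliver 0→2: 2[lead,t=1,-]
e6 deliver 2→1: 1[foll,t=1,-]
e7 deliver 1→2: ·
e8 deliver 2→4: 4[foll,t=1,-]
e9 deliver 4→2: ·
e10 timeout(1): 1[cand,t=2,-]
e11 deliver 1→2: 2[foll,t=2,-]
e12 deliver 2→1: ·
e13 deliver 1→4: 4[foll,t=2,-]
e14 deliver 4→1: 1[lead,t=2,-]
e15 deliver 4→0: ·
e16 deliver 2→1: ·
e17 propose(2,'r'): ·
e18 deliver 2→1: ·
e19 deliver 1→2: ·
e20 deliver 2→4: ·
e21 deliver 4→2: ·
e22 deliver 2→3: ·
e23 deliver 3→2: ·
e24 deliver 1→0: 0[foll,t=2,-]
e25 deliver 1→4: ·
e26 deliver 0→1: ·

no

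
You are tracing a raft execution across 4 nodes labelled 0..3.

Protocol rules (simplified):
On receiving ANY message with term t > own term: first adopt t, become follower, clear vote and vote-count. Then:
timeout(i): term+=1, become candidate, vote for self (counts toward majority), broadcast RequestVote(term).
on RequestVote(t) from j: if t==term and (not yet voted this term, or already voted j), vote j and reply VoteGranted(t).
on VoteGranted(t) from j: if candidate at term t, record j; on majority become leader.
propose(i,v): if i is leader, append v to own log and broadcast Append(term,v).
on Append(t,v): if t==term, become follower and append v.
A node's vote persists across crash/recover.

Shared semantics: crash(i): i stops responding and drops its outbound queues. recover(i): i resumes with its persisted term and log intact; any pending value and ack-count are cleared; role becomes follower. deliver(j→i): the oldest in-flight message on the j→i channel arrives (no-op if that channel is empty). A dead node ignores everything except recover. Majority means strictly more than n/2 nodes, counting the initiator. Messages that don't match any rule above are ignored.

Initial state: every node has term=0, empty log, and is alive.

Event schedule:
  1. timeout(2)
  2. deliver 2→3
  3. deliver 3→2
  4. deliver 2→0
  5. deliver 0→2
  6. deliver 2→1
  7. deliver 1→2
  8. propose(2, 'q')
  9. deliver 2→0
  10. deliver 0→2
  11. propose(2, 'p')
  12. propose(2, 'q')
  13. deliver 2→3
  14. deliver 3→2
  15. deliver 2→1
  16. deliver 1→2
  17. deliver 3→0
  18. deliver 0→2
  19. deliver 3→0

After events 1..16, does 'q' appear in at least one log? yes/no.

e1 timeout(2): 2[cand,t=1,-]
e2 deliver 2→3: 3[foll,t=1,-]
e3 deliver 3→2: ·
e4 deliver 2→0: 0[foll,t=1,-]
e5 deliver 0→2: 2[lead,t=1,-]
e6 deliver 2→1: 1[foll,t=1,-]
e7 deliver 1→2: ·
e8 propose(2,'q'): 2[lead,t=1,q]
e9 deliver 2→0: 0[foll,t=1,q]
e10 deliver 0→2: ·
e11 propose(2,'p'): 2[lead,t=1,q,p]
e12 propose(2,'q'): 2[lead,t=1,q,p,q]
e13 deliver 2→3: 3[foll,t=1,q]
e14 deliver 3→2: ·
e15 deliver 2→1: 1[foll,t=1,q]
e16 deliver 1→2: ·

yes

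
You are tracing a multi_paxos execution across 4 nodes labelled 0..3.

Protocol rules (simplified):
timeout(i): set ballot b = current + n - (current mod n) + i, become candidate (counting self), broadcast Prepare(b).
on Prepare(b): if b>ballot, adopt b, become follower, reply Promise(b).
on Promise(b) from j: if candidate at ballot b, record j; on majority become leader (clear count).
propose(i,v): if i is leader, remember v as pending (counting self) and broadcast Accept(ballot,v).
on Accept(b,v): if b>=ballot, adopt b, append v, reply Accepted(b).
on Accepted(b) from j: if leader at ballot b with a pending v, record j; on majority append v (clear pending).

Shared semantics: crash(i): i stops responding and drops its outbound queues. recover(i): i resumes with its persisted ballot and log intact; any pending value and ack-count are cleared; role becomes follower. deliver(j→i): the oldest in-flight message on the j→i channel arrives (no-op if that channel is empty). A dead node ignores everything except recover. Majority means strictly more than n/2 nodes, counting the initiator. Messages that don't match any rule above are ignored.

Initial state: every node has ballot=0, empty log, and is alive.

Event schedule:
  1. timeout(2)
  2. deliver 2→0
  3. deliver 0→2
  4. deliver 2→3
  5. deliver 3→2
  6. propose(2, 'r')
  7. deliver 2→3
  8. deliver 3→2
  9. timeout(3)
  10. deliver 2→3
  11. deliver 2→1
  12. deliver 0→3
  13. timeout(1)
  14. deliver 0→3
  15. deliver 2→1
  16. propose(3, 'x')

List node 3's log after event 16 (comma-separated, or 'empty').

r

[1] timeout(2) → N2(cand b6 [-])
[2] deliver 2→0 → N0(foll b6 [-])
[3] deliver 0→2 → ∅
[4] deliver 2→3 → N3(foll b6 [-])
[5] deliver 3→2 → N2(lead b6 [-])
[6] propose(2,'r') → ∅
[7] deliver 2→3 → N3(foll b6 [r])
[8] deliver 3→2 → ∅
[9] timeout(3) → N3(cand b11 [r])
[10] deliver 2→3 → ∅
[11] deliver 2→1 → N1(foll b6 [-])
[12] deliver 0→3 → ∅
[13] timeout(1) → N1(cand b9 [-])
[14] deliver 0→3 → ∅
[15] deliver 2→1 → ∅
[16] propose(3,'x') → ∅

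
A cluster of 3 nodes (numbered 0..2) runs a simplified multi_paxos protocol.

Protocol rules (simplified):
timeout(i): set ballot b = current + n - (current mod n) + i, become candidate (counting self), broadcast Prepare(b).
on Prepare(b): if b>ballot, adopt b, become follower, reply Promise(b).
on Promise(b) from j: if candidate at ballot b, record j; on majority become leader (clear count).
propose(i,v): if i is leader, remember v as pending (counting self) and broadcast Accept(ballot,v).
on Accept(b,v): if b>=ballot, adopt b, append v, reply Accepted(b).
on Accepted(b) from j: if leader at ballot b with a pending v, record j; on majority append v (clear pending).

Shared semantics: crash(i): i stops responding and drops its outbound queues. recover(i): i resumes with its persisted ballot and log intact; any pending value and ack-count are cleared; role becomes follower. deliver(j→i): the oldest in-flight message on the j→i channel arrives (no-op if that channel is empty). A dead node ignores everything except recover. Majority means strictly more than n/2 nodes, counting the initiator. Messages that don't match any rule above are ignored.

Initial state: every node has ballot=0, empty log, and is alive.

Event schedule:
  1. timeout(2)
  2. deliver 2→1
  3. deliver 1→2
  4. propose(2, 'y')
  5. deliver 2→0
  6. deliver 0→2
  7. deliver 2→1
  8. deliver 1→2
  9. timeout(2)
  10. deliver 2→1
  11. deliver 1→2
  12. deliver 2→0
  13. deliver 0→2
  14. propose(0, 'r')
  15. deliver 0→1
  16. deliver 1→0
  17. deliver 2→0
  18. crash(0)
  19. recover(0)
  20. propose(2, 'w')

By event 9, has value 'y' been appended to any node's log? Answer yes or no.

[1] timeout(2) → N2(cand b5 [-])
[2] deliver 2→1 → N1(foll b5 [-])
[3] deliver 1→2 → N2(lead b5 [-])
[4] propose(2,'y') → ∅
[5] deliver 2→0 → N0(foll b5 [-])
[6] deliver 0→2 → ∅
[7] deliver 2→1 → N1(foll b5 [y])
[8] deliver 1→2 → N2(lead b5 [y])
[9] timeout(2) → N2(cand b8 [y])

yes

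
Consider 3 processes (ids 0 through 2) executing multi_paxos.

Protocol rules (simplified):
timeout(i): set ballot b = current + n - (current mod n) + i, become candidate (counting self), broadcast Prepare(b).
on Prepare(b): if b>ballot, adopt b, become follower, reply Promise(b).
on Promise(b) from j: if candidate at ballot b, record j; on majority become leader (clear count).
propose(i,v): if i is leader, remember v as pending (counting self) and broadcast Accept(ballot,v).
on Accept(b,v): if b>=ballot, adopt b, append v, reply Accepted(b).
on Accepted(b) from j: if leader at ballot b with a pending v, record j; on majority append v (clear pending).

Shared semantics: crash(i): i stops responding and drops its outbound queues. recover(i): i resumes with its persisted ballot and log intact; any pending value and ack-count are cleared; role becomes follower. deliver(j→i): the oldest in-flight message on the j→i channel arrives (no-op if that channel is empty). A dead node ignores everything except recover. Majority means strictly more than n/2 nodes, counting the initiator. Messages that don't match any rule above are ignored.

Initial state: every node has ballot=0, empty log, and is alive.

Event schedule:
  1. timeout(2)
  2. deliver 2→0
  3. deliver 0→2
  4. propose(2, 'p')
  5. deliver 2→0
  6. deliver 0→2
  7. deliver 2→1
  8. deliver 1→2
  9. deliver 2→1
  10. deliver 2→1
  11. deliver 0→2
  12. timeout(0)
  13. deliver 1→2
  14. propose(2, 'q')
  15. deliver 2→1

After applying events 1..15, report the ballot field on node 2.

5

1. timeout(2):  <2:cand b5 ->
2. deliver 2→0:  <0:foll b5 ->
3. deliver 0→2:  <2:lead b5 ->
4. propose(2,'p'):  nop
5. deliver 2→0:  <0:foll b5 p>
6. deliver 0→2:  <2:lead b5 p>
7. deliver 2→1:  <1:foll b5 ->
8. deliver 1→2:  nop
9. deliver 2→1:  <1:foll b5 p>
10. deliver 2→1:  nop
11. deliver 0→2:  nop
12. timeout(0):  <0:cand b6 p>
13. deliver 1→2:  nop
14. propose(2,'q'):  nop
15. deliver 2→1:  <1:foll b5 p,q>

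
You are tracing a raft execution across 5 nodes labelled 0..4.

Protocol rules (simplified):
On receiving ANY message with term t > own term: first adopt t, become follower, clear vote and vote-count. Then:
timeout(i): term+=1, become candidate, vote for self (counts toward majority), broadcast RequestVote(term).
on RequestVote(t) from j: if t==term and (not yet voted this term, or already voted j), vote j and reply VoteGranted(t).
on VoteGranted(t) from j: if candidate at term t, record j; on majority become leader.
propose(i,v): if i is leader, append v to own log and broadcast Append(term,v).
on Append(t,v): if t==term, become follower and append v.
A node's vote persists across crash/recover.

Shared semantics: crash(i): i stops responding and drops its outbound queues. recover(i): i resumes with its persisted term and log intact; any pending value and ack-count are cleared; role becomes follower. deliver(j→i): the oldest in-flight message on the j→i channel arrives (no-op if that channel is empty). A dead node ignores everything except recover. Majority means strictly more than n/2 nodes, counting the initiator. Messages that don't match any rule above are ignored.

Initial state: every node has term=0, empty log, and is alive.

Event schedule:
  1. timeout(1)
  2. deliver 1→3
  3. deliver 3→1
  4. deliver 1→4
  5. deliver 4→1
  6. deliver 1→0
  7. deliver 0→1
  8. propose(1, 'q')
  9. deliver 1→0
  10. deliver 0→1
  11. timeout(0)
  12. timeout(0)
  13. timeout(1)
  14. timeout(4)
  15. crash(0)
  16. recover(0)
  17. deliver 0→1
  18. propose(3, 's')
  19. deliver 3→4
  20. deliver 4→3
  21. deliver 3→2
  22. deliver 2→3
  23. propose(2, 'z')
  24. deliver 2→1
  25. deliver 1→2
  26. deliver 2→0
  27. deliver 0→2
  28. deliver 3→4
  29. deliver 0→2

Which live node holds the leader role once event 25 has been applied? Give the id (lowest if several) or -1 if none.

e1 timeout(1): 1[cand,t=1,-]
e2 deliver 1→3: 3[foll,t=1,-]
e3 deliver 3→1: ·
e4 deliver 1→4: 4[foll,t=1,-]
e5 deliver 4→1: 1[lead,t=1,-]
e6 deliver 1→0: 0[foll,t=1,-]
e7 deliver 0→1: ·
e8 propose(1,'q'): 1[lead,t=1,q]
e9 deliver 1→0: 0[foll,t=1,q]
e10 deliver 0→1: ·
e11 timeout(0): 0[cand,t=2,q]
e12 timeout(0): 0[cand,t=3,q]
e13 timeout(1): 1[cand,t=2,q]
e14 timeout(4): 4[cand,t=2,-]
e15 crash(0): 0[✗cand,t=3,q]
e16 recover(0): 0[foll,t=3,q]
e17 deliver 0→1: ·
e18 propose(3,'s'): ·
e19 deliver 3→4: ·
e20 deliver 4→3: 3[foll,t=2,-]
e21 deliver 3→2: ·
e22 deliver 2→3: ·
e23 propose(2,'z'): ·
e24 deliver 2→1: ·
e25 deliver 1→2: 2[foll,t=1,-]

-1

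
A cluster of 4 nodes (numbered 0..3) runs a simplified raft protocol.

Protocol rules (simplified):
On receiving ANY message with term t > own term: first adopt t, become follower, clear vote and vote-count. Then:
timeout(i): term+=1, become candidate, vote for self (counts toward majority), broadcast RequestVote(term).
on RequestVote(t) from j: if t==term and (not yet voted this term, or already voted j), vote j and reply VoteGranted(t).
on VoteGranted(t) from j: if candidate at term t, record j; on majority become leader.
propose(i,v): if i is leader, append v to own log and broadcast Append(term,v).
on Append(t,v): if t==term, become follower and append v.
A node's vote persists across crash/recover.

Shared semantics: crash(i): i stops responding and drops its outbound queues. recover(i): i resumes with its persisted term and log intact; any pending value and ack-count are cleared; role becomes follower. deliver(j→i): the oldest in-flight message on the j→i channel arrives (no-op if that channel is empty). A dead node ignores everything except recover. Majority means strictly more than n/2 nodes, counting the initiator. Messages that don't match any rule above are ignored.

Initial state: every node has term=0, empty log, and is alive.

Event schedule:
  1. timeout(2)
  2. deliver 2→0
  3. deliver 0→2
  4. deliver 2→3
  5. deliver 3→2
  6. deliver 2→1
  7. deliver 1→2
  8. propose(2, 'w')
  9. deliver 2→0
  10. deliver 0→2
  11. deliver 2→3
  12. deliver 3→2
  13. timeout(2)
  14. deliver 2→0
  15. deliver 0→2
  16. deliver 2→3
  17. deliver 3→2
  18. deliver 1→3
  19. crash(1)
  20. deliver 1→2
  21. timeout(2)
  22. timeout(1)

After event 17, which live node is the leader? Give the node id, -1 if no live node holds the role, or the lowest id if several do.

2

1. timeout(2):  <2:cand t1 ->
2. deliver 2→0:  <0:foll t1 ->
3. deliver 0→2:  nop
4. deliver 2→3:  <3:foll t1 ->
5. deliver 3→2:  <2:lead t1 ->
6. deliver 2→1:  <1:foll t1 ->
7. deliver 1→2:  nop
8. propose(2,'w'):  <2:lead t1 w>
9. deliver 2→0:  <0:foll t1 w>
10. deliver 0→2:  nop
11. deliver 2→3:  <3:foll t1 w>
12. deliver 3→2:  nop
13. timeout(2):  <2:cand t2 w>
14. deliver 2→0:  <0:foll t2 w>
15. deliver 0→2:  nop
16. deliver 2→3:  <3:foll t2 w>
17. deliver 3→2:  <2:lead t2 w>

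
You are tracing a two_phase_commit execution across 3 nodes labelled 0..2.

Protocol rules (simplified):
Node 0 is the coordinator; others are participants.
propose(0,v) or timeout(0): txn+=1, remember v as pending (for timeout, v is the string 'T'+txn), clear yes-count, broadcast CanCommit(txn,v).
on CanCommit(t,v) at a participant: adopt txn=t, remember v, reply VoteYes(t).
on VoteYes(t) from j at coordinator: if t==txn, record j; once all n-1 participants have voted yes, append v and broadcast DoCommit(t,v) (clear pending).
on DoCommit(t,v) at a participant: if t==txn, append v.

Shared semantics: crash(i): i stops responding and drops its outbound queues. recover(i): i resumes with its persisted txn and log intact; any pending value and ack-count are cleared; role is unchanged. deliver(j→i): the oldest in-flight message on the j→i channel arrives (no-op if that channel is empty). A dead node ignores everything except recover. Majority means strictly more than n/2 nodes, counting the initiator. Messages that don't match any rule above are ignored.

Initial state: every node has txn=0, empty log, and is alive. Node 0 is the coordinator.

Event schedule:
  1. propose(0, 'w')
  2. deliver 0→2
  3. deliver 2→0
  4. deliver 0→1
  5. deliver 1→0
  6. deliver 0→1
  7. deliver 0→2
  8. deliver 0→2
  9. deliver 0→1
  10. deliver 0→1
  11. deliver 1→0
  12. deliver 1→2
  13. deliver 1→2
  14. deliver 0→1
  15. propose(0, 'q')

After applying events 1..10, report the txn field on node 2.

1. propose(0,'w'):  <0:coor t1 ->
2. deliver 0→2:  <2:part t1 ->
3. deliver 2→0:  nop
4. deliver 0→1:  <1:part t1 ->
5. deliver 1→0:  <0:coor t1 w>
6. deliver 0→1:  <1:part t1 w>
7. deliver 0→2:  <2:part t1 w>
8. deliver 0→2:  nop
9. deliver 0→1:  nop
10. deliver 0→1:  nop

1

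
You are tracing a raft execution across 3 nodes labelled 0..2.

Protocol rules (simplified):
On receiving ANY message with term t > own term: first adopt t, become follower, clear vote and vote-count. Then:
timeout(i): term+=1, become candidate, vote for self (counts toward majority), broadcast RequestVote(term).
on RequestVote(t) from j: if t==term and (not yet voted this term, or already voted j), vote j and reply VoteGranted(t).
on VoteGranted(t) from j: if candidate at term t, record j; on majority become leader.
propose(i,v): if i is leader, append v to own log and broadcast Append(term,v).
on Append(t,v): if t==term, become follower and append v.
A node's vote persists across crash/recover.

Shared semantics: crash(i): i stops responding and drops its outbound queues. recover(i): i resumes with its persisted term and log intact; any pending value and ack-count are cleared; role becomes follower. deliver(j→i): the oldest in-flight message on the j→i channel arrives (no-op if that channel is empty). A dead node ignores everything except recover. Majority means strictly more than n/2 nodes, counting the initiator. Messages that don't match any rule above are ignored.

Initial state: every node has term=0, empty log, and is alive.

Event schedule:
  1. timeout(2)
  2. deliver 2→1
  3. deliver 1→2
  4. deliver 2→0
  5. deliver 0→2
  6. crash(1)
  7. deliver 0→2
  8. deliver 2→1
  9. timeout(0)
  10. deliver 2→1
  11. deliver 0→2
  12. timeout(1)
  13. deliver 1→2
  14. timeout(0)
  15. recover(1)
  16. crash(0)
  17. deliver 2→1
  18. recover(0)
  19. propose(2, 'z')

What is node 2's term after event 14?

[1] timeout(2) → N2(cand t1 [-])
[2] deliver 2→1 → N1(foll t1 [-])
[3] deliver 1→2 → N2(lead t1 [-])
[4] deliver 2→0 → N0(foll t1 [-])
[5] deliver 0→2 → ∅
[6] crash(1) → N1(✗foll t1 [-])
[7] deliver 0→2 → ∅
[8] deliver 2→1 → ∅
[9] timeout(0) → N0(cand t2 [-])
[10] deliver 2→1 → ∅
[11] deliver 0→2 → N2(foll t2 [-])
[12] timeout(1) → ∅
[13] deliver 1→2 → ∅
[14] timeout(0) → N0(cand t3 [-])

2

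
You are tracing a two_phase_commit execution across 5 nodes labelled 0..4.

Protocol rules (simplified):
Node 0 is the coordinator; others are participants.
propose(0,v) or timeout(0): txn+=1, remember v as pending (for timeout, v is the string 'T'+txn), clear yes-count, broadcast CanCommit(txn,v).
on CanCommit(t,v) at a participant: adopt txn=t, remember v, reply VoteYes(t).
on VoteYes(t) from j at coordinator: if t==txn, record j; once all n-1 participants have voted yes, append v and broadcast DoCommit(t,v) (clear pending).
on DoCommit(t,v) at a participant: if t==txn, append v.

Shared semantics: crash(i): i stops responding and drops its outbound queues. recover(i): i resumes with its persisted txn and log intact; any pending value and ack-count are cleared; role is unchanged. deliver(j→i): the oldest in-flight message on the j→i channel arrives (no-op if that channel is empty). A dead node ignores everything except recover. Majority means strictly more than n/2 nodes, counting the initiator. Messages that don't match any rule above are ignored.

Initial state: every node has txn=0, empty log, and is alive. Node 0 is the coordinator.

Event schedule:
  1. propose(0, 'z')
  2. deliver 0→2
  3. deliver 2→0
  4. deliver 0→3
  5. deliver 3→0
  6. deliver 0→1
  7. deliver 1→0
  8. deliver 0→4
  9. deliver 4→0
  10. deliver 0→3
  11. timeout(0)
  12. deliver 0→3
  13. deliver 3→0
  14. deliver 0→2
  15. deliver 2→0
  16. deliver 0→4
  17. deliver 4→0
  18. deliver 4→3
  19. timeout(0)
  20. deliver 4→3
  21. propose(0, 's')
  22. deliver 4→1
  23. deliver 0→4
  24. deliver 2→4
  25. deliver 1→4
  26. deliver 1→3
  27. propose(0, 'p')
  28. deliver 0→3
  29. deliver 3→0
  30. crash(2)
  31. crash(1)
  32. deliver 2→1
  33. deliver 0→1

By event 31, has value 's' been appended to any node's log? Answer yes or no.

step 1 propose(0,'z'): 0={coor,t=1,log=-}
step 2 deliver 0→2: 2={part,t=1,log=-}
step 3 deliver 2→0: —
step 4 deliver 0→3: 3={part,t=1,log=-}
step 5 deliver 3→0: —
step 6 deliver 0→1: 1={part,t=1,log=-}
step 7 deliver 1→0: —
step 8 deliver 0→4: 4={part,t=1,log=-}
step 9 deliver 4→0: 0={coor,t=1,log=z}
step 10 deliver 0→3: 3={part,t=1,log=z}
step 11 timeout(0): 0={coor,t=2,log=z}
step 12 deliver 0→3: 3={part,t=2,log=z}
step 13 deliver 3→0: —
step 14 deliver 0→2: 2={part,t=1,log=z}
step 15 deliver 2→0: —
step 16 deliver 0→4: 4={part,t=1,log=z}
step 17 deliver 4→0: —
step 18 deliver 4→3: —
step 19 timeout(0): 0={coor,t=3,log=z}
step 20 deliver 4→3: —
step 21 propose(0,'s'): 0={coor,t=4,log=z}
step 22 deliver 4→1: —
step 23 deliver 0→4: 4={part,t=2,log=z}
step 24 deliver 2→4: —
step 25 deliver 1→4: —
step 26 deliver 1→3: —
step 27 propose(0,'p'): 0={coor,t=5,log=z}
step 28 deliver 0→3: 3={part,t=3,log=z}
step 29 deliver 3→0: —
step 30 crash(2): 2={✗part,t=1,log=z}
step 31 crash(1): 1={✗part,t=1,log=-}

no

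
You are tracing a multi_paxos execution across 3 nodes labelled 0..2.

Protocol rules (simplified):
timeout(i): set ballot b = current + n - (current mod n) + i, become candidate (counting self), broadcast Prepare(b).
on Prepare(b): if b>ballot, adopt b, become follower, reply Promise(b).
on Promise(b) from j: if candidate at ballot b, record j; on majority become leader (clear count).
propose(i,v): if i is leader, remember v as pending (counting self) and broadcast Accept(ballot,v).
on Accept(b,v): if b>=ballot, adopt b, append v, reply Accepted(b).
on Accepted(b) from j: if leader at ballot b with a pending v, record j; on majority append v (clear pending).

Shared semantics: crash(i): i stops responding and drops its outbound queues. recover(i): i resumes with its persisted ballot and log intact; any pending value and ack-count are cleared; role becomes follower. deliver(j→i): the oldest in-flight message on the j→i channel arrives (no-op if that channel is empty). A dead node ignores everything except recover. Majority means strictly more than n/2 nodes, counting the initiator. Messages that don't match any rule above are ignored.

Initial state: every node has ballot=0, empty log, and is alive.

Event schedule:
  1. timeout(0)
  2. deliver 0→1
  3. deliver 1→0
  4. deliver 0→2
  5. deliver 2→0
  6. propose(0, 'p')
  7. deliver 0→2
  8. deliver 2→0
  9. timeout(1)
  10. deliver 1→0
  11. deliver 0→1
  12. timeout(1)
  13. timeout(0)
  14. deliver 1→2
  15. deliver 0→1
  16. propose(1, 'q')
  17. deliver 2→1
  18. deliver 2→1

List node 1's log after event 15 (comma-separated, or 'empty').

step 1 timeout(0): 0={cand,b=3,log=-}
step 2 deliver 0→1: 1={foll,b=3,log=-}
step 3 deliver 1→0: 0={lead,b=3,log=-}
step 4 deliver 0→2: 2={foll,b=3,log=-}
step 5 deliver 2→0: —
step 6 propose(0,'p'): —
step 7 deliver 0→2: 2={foll,b=3,log=p}
step 8 deliver 2→0: 0={lead,b=3,log=p}
step 9 timeout(1): 1={cand,b=7,log=-}
step 10 deliver 1→0: 0={foll,b=7,log=p}
step 11 deliver 0→1: —
step 12 timeout(1): 1={cand,b=10,log=-}
step 13 timeout(0): 0={cand,b=9,log=p}
step 14 deliver 1→2: 2={foll,b=7,log=p}
step 15 deliver 0→1: —

empty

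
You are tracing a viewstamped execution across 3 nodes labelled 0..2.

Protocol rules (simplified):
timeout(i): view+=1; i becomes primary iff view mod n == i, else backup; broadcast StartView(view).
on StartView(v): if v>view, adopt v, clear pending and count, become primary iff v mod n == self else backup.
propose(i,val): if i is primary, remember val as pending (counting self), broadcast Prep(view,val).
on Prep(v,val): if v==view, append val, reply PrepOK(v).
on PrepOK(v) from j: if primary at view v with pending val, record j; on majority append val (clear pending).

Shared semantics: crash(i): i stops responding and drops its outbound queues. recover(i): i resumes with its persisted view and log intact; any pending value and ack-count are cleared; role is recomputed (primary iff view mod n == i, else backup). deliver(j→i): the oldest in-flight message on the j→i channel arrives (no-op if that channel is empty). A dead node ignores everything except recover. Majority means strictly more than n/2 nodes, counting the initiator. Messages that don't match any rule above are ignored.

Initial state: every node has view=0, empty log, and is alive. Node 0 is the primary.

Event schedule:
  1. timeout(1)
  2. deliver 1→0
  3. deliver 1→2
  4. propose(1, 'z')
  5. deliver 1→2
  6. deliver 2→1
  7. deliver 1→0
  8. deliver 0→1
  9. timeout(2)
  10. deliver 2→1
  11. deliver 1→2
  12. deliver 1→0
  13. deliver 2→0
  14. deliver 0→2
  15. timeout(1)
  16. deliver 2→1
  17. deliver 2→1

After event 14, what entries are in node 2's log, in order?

z

1. timeout(1):  <1:prim v1 ->
2. deliver 1→0:  <0:back v1 ->
3. deliver 1→2:  <2:back v1 ->
4. propose(1,'z'):  nop
5. deliver 1→2:  <2:back v1 z>
6. deliver 2→1:  <1:prim v1 z>
7. deliver 1→0:  <0:back v1 z>
8. deliver 0→1:  nop
9. timeout(2):  <2:prim v2 z>
10. deliver 2→1:  <1:back v2 z>
11. deliver 1→2:  nop
12. deliver 1→0:  nop
13. deliver 2→0:  <0:back v2 z>
14. deliver 0→2:  nop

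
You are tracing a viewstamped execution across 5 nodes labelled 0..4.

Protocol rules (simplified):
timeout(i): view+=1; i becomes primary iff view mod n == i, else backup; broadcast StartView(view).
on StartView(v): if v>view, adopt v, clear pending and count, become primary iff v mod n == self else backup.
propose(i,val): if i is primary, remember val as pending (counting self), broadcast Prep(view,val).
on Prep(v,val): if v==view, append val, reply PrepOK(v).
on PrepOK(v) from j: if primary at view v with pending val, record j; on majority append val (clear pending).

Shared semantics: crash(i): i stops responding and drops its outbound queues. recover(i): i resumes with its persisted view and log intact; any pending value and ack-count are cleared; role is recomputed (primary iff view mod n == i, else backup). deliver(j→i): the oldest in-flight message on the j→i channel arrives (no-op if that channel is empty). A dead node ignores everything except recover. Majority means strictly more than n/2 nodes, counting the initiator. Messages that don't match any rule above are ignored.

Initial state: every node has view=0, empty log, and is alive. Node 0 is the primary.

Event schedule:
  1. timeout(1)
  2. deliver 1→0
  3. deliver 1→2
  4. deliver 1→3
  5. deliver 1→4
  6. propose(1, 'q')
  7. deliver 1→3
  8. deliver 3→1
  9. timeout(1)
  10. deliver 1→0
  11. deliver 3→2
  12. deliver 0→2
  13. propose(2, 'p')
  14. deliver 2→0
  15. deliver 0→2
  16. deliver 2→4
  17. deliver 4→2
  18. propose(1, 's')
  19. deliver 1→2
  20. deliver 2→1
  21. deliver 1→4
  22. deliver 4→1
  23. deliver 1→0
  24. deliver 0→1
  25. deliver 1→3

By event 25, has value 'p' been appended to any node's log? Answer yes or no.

no

1. timeout(1):  <1:prim v1 ->
2. deliver 1→0:  <0:back v1 ->
3. deliver 1→2:  <2:back v1 ->
4. deliver 1→3:  <3:back v1 ->
5. deliver 1→4:  <4:back v1 ->
6. propose(1,'q'):  nop
7. deliver 1→3:  <3:back v1 q>
8. deliver 3→1:  nop
9. timeout(1):  <1:back v2 ->
10. deliver 1→0:  <0:back v1 q>
11. deliver 3→2:  nop
12. deliver 0→2:  nop
13. propose(2,'p'):  nop
14. deliver 2→0:  nop
15. deliver 0→2:  nop
16. deliver 2→4:  nop
17. deliver 4→2:  nop
18. propose(1,'s'):  nop
19. deliver 1→2:  <2:back v1 q>
20. deliver 2→1:  nop
21. deliver 1→4:  <4:back v1 q>
22. deliver 4→1:  nop
23. deliver 1→0:  <0:back v2 q>
24. deliver 0→1:  nop
25. deliver 1→3:  <3:back v2 q>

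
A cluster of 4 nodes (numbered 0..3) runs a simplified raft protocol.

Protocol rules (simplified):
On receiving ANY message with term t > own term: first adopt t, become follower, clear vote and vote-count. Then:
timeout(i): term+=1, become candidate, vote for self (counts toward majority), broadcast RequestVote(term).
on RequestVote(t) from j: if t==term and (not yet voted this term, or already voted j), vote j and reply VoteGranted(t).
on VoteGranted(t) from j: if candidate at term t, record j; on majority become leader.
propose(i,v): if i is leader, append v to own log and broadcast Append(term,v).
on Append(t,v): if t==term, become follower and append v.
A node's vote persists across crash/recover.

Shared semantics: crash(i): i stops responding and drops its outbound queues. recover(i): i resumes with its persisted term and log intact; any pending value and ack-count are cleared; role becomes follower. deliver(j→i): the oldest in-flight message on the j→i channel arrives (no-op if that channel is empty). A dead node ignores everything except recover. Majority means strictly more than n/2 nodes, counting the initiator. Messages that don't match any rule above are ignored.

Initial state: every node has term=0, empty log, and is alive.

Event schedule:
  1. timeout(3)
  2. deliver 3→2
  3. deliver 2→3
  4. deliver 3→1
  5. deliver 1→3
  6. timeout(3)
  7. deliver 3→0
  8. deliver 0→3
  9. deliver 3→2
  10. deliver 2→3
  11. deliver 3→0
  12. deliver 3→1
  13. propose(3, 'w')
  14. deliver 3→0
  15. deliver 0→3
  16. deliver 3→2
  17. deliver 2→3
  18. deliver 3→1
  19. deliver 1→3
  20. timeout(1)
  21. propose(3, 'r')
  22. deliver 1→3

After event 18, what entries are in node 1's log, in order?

1. timeout(3):  <3:cand t1 ->
2. deliver 3→2:  <2:foll t1 ->
3. deliver 2→3:  nop
4. deliver 3→1:  <1:foll t1 ->
5. deliver 1→3:  <3:lead t1 ->
6. timeout(3):  <3:cand t2 ->
7. deliver 3→0:  <0:foll t1 ->
8. deliver 0→3:  nop
9. deliver 3→2:  <2:foll t2 ->
10. deliver 2→3:  nop
11. deliver 3→0:  <0:foll t2 ->
12. deliver 3→1:  <1:foll t2 ->
13. propose(3,'w'):  nop
14. deliver 3→0:  nop
15. deliver 0→3:  <3:lead t2 ->
16. deliver 3→2:  nop
17. deliver 2→3:  nop
18. deliver 3→1:  nop

empty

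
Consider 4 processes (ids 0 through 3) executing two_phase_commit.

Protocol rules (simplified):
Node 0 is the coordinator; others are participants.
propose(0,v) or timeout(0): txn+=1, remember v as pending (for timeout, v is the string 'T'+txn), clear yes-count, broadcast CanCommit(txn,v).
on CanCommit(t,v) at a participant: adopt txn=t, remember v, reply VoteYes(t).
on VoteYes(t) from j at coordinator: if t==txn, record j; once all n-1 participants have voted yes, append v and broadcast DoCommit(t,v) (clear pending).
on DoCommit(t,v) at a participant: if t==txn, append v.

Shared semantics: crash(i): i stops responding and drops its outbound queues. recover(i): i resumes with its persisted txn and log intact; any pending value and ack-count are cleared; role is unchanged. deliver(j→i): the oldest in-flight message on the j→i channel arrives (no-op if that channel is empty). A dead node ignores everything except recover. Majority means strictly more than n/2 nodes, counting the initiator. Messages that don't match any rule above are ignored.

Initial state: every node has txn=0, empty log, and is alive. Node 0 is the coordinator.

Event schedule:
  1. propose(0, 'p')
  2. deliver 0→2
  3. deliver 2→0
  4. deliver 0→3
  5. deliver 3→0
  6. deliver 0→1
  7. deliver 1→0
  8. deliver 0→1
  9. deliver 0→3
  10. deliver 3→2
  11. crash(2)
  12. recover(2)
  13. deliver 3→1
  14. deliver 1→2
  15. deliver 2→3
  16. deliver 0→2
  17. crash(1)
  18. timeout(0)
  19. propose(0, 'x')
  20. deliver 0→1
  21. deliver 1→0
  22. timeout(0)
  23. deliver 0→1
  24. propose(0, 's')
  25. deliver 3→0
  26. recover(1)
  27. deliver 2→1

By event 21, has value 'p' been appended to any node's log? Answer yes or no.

yes

step 1 propose(0,'p'): 0={coor,t=1,log=-}
step 2 deliver 0→2: 2={part,t=1,log=-}
step 3 deliver 2→0: —
step 4 deliver 0→3: 3={part,t=1,log=-}
step 5 deliver 3→0: —
step 6 deliver 0→1: 1={part,t=1,log=-}
step 7 deliver 1→0: 0={coor,t=1,log=p}
step 8 deliver 0→1: 1={part,t=1,log=p}
step 9 deliver 0→3: 3={part,t=1,log=p}
step 10 deliver 3→2: —
step 11 crash(2): 2={✗part,t=1,log=-}
step 12 recover(2): 2={part,t=1,log=-}
step 13 deliver 3→1: —
step 14 deliver 1→2: —
step 15 deliver 2→3: —
step 16 deliver 0→2: 2={part,t=1,log=p}
step 17 crash(1): 1={✗part,t=1,log=p}
step 18 timeout(0): 0={coor,t=2,log=p}
step 19 propose(0,'x'): 0={coor,t=3,log=p}
step 20 deliver 0→1: —
step 21 deliver 1→0: —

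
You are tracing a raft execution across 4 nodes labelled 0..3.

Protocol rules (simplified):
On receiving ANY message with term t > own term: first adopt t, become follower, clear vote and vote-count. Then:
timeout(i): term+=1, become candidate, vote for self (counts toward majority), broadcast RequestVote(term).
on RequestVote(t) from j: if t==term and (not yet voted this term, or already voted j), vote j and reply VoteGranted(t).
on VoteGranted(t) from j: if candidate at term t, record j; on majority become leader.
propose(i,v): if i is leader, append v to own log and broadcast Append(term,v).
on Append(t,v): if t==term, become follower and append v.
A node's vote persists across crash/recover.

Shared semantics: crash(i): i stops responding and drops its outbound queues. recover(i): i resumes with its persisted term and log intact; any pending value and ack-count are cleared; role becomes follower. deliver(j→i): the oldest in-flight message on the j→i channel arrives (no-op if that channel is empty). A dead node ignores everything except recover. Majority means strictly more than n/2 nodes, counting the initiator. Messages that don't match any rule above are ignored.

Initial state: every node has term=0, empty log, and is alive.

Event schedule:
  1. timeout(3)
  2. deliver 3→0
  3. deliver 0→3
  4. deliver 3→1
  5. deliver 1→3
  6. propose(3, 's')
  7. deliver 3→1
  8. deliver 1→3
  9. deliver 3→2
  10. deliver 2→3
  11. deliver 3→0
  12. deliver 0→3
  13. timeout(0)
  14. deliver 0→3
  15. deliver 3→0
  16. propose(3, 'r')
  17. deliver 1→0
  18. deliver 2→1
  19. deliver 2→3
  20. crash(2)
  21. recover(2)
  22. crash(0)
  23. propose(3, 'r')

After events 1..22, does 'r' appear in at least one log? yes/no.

no

1. timeout(3):  <3:cand t1 ->
2. deliver 3→0:  <0:foll t1 ->
3. deliver 0→3:  nop
4. deliver 3→1:  <1:foll t1 ->
5. deliver 1→3:  <3:lead t1 ->
6. propose(3,'s'):  <3:lead t1 s>
7. deliver 3→1:  <1:foll t1 s>
8. deliver 1→3:  nop
9. deliver 3→2:  <2:foll t1 ->
10. deliver 2→3:  nop
11. deliver 3→0:  <0:foll t1 s>
12. deliver 0→3:  nop
13. timeout(0):  <0:cand t2 s>
14. deliver 0→3:  <3:foll t2 s>
15. deliver 3→0:  nop
16. propose(3,'r'):  nop
17. deliver 1→0:  nop
18. deliver 2→1:  nop
19. deliver 2→3:  nop
20. crash(2):  <2:✗foll t1 ->
21. recover(2):  <2:foll t1 ->
22. crash(0):  <0:✗cand t2 s>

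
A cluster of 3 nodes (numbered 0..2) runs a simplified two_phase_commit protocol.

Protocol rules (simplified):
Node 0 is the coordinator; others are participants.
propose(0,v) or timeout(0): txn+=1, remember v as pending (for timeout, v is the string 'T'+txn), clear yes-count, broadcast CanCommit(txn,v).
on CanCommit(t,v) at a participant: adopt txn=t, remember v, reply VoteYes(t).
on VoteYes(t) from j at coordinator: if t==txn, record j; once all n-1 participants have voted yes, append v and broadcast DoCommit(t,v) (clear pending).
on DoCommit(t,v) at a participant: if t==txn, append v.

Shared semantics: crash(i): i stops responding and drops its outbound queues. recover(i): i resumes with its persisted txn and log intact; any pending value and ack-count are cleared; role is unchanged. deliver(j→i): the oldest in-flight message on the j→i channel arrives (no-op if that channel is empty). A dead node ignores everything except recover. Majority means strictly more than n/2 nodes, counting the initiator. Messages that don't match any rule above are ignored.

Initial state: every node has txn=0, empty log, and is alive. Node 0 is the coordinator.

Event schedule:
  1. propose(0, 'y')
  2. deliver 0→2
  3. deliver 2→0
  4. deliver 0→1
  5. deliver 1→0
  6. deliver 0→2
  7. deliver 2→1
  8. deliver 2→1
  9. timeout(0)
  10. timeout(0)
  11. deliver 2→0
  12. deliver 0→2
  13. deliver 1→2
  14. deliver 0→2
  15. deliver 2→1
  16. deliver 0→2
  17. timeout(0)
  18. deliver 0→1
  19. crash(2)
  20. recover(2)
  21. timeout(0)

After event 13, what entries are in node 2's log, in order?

e1 propose(0,'y'): 0[coor,t=1,-]
e2 deliver 0→2: 2[part,t=1,-]
e3 deliver 2→0: ·
e4 deliver 0→1: 1[part,t=1,-]
e5 deliver 1→0: 0[coor,t=1,y]
e6 deliver 0→2: 2[part,t=1,y]
e7 deliver 2→1: ·
e8 deliver 2→1: ·
e9 timeout(0): 0[coor,t=2,y]
e10 timeout(0): 0[coor,t=3,y]
e11 deliver 2→0: ·
e12 deliver 0→2: 2[part,t=2,y]
e13 deliver 1→2: ·

y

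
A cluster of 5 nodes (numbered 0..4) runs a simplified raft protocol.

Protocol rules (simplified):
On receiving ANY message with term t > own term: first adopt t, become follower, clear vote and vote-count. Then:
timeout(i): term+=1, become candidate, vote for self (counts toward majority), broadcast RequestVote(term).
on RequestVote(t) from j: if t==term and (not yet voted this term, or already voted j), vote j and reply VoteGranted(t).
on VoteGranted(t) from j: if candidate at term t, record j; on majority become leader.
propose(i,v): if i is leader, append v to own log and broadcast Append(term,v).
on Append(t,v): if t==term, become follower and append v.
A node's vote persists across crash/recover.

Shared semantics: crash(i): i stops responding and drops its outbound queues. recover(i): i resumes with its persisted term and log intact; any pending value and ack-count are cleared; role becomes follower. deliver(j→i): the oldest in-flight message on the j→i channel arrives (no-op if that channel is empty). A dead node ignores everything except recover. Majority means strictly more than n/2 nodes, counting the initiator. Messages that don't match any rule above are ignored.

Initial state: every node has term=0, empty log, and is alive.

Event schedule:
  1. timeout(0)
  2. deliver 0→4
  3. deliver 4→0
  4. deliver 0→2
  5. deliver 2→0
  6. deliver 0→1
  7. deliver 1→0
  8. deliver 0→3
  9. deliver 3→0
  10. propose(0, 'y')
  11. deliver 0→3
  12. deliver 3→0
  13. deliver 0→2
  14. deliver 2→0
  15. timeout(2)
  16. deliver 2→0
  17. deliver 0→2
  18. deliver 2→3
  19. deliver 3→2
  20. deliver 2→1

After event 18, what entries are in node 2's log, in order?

e1 timeout(0): 0[cand,t=1,-]
e2 deliver 0→4: 4[foll,t=1,-]
e3 deliver 4→0: ·
e4 deliver 0→2: 2[foll,t=1,-]
e5 deliver 2→0: 0[lead,t=1,-]
e6 deliver 0→1: 1[foll,t=1,-]
e7 deliver 1→0: ·
e8 deliver 0→3: 3[foll,t=1,-]
e9 deliver 3→0: ·
e10 propose(0,'y'): 0[lead,t=1,y]
e11 deliver 0→3: 3[foll,t=1,y]
e12 deliver 3→0: ·
e13 deliver 0→2: 2[foll,t=1,y]
e14 deliver 2→0: ·
e15 timeout(2): 2[cand,t=2,y]
e16 deliver 2→0: 0[foll,t=2,y]
e17 deliver 0→2: ·
e18 deliver 2→3: 3[foll,t=2,y]

y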